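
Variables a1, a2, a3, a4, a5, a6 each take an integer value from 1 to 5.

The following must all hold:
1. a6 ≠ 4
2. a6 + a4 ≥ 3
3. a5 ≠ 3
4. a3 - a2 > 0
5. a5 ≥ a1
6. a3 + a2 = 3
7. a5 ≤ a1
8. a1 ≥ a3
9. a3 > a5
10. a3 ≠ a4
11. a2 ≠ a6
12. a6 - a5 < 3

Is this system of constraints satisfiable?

Constraints 5, 8, and 9 give a3 ≤ a1, a1 ≤ a5, a5 < a3. Chaining: a3 ≤ a1 ≤ a5 < a3, which forces a3 < a3 — impossible.

Unsatisfiable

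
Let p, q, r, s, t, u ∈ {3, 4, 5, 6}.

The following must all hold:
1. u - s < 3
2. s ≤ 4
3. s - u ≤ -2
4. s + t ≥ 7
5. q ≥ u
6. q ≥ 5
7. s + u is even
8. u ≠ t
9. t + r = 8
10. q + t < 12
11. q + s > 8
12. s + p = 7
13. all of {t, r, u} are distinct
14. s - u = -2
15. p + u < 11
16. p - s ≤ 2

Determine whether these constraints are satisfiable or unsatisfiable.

Try p = 3, q = 6, r = 3, s = 4, t = 5, u = 6.
Check constraint 1: u - s = 2; constraint 3: s - u = -2. The remaining constraints are straightforward to verify.

Satisfiable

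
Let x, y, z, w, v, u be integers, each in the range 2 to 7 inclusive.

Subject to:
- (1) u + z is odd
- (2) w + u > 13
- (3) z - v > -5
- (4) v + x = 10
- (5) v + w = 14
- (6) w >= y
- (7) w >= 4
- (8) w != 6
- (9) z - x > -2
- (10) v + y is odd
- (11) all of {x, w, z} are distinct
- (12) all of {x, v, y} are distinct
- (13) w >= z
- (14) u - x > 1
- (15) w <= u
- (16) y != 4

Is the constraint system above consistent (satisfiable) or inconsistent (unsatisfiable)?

Satisfiable

Setting (x, y, z, w, v, u) = (3, 6, 4, 7, 7, 7) satisfies everything: constraint 2: w + u = 14; constraint 3: z - v = -3, and the others follow.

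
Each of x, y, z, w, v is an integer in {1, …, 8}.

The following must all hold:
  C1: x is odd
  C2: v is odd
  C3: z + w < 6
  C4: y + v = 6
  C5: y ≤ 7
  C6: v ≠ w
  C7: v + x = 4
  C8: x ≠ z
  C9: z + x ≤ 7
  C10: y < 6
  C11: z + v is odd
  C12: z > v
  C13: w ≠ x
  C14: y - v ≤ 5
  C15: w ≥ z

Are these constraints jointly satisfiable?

Try x = 3, y = 5, z = 2, w = 2, v = 1.
Check constraint 3: z + w = 4; constraint 4: y + v = 6. The remaining constraints are straightforward to verify.

Satisfiable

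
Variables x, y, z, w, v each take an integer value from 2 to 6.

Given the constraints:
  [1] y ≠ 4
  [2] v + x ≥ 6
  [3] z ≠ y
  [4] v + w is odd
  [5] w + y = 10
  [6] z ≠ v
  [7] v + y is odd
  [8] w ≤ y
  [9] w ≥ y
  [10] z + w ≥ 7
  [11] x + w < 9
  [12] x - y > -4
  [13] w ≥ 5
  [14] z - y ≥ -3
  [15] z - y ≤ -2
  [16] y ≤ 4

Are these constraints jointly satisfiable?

From constraints 8 and 13: y ≥ w and w ≥ 5, so y ≥ 5. From constraint 16: y ≤ 4. But 4 < 5, so no value of y works.

Unsatisfiable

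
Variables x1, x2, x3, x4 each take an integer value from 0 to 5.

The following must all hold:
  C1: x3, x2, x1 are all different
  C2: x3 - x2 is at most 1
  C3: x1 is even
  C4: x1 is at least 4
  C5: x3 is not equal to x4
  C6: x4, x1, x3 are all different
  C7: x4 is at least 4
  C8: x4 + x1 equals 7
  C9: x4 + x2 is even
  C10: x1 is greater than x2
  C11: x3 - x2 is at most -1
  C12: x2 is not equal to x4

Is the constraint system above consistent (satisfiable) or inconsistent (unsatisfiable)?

From constraint 7: x4 ≥ 4. From constraint 4: x1 ≥ 4. Hence x4 + x1 ≥ 8. But constraint 8 requires x4 + x1 = 7, and 7 < 8. Contradiction.

Unsatisfiable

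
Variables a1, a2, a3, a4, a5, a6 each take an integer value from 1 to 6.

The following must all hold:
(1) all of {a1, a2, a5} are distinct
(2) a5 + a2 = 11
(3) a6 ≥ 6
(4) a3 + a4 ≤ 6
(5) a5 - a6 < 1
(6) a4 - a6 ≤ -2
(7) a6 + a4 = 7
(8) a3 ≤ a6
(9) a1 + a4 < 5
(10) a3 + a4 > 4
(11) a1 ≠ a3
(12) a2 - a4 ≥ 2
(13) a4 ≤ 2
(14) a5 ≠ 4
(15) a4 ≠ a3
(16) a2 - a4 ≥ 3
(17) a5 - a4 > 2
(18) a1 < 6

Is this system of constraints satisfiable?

Satisfiable

Take a1 = 1, a2 = 5, a3 = 4, a4 = 1, a5 = 6, a6 = 6. Then constraint 2: a5 + a2 = 11; constraint 4: a3 + a4 = 5, and every other listed constraint is also met.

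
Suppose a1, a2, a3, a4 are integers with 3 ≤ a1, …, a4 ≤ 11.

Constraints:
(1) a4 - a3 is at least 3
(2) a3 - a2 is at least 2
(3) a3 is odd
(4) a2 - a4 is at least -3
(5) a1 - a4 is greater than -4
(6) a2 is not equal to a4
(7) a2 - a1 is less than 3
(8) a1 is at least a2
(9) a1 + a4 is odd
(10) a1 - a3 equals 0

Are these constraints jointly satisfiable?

Unsatisfiable

Constraints 1, 2, and 4 give a4 − a3 ≥ 3, a3 − a2 ≥ 2, a2 − a4 ≥ -3.
Adding all 3 inequalities: the left sides telescope to 0, and the right sides sum to 3 + 2 + (-3) = 2. So 0 ≥ 2, which is false.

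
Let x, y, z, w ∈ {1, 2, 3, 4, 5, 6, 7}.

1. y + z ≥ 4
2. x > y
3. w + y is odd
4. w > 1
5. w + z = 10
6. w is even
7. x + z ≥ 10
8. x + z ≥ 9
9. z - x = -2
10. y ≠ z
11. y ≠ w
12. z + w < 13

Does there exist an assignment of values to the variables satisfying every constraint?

Satisfiable

The assignment x = 6, y = 1, z = 4, w = 6 works:
  constraint 1 holds since y + z = 5.
  constraint 5 holds since w + z = 10.
  constraint 7 holds since x + z = 10.
The rest check out directly.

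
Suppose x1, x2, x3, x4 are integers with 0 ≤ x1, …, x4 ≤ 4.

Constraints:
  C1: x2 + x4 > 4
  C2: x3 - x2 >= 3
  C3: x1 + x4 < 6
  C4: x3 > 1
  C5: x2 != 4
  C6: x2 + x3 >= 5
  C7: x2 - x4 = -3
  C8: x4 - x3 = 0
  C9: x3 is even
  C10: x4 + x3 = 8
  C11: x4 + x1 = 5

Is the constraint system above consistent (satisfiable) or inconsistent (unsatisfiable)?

Satisfiable

One satisfying assignment is x1 = 1, x2 = 1, x3 = 4, x4 = 4.
For the less obvious constraints — constraint 1: x2 + x4 = 5; constraint 2: x3 - x2 = 3 — and the others hold by inspection.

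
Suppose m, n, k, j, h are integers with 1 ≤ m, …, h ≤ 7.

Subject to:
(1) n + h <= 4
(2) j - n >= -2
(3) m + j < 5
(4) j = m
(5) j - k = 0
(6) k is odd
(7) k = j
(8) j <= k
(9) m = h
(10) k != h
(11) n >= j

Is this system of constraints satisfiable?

From constraints 4, 7, and 9, k = j = m = h, so k = h. But constraint 10 says k ≠ h. Contradiction.

Unsatisfiable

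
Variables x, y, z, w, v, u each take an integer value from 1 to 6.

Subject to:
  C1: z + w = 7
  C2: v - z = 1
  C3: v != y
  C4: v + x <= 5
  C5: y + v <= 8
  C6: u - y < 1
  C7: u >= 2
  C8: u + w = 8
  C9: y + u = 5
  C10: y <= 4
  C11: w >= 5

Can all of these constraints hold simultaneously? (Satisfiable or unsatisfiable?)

Satisfiable

One satisfying assignment is x = 3, y = 3, z = 1, w = 6, v = 2, u = 2.
For the less obvious constraints — constraint 1: z + w = 7; constraint 2: v - z = 1 — and the others hold by inspection.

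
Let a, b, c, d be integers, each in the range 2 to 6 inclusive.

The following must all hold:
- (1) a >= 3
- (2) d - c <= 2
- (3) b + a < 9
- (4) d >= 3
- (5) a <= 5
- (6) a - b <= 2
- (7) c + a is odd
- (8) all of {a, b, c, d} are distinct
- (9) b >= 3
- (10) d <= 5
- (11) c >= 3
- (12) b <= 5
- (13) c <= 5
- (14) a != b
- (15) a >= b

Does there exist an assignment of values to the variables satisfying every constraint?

Constraints 1, 4, 5, 9, 10, 11, 12, and 13 confine each of a, b, c, d to the 3 values {3, …, 5}.
Constraint 8 requires all 4 of them to be distinct, but only 3 values are available — impossible by the pigeonhole principle.

Unsatisfiable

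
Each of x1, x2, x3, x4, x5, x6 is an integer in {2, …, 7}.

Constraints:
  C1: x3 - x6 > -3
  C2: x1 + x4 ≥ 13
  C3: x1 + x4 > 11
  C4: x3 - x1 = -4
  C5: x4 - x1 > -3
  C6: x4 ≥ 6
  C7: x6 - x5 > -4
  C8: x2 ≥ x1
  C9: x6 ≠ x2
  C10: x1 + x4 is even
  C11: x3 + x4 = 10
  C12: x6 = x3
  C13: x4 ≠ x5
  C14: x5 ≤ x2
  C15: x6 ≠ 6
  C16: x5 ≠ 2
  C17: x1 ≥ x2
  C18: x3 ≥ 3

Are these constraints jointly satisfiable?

Satisfiable

The assignment x1 = 7, x2 = 7, x3 = 3, x4 = 7, x5 = 6, x6 = 3 works:
  constraint 1 holds since x3 - x6 = 0.
  constraint 2 holds since x1 + x4 = 14.
  constraint 3 holds since x1 + x4 = 14.
The rest check out directly.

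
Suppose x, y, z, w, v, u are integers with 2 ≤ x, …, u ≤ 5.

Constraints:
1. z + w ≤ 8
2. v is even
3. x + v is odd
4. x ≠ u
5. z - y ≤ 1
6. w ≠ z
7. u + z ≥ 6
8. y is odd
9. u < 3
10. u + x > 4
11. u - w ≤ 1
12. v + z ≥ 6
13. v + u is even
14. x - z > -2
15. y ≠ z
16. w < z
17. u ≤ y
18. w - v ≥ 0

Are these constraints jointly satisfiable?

Satisfiable

One satisfying assignment is x = 5, y = 3, z = 4, w = 2, v = 2, u = 2.
For the less obvious constraints — constraint 1: z + w = 6; constraint 5: z - y = 1 — and the others hold by inspection.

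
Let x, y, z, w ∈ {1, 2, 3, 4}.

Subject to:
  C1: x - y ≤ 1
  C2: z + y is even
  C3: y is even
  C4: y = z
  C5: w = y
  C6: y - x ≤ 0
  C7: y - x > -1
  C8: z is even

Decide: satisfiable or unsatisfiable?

Satisfiable

Try x = 2, y = 2, z = 2, w = 2.
Check constraint 1: x - y = 0; constraint 6: y - x = 0. The remaining constraints are straightforward to verify.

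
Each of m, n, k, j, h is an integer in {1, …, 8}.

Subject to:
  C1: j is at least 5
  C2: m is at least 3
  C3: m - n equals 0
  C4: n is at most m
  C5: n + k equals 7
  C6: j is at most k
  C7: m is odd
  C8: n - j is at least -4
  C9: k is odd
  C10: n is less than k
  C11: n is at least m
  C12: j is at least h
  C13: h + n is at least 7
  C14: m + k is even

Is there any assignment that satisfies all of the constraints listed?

Unsatisfiable

From constraints 2 and 11: n ≥ m ≥ 3. From constraints 1 and 6: k ≥ j ≥ 5. Hence n + k ≥ 8. But constraint 5 requires n + k = 7, and 7 < 8. Contradiction.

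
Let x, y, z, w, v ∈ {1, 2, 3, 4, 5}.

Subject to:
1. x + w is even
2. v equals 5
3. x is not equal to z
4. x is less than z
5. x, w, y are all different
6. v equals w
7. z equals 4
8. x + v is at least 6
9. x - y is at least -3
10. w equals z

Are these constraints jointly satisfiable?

Constraint 2 fixes v = 5 and constraint 7 fixes z = 4. Constraints 6 and 10 give v = w = z, so v = z. But 5 ≠ 4 — contradiction.

Unsatisfiable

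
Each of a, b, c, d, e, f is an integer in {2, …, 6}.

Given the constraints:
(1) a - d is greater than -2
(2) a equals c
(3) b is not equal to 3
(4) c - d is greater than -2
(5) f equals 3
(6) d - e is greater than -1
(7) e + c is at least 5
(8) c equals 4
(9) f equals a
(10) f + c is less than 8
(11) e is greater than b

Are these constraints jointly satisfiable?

Constraint 5 fixes f = 3 and constraint 8 fixes c = 4. Constraints 2 and 9 give f = a = c, so f = c. But 3 ≠ 4 — contradiction.

Unsatisfiable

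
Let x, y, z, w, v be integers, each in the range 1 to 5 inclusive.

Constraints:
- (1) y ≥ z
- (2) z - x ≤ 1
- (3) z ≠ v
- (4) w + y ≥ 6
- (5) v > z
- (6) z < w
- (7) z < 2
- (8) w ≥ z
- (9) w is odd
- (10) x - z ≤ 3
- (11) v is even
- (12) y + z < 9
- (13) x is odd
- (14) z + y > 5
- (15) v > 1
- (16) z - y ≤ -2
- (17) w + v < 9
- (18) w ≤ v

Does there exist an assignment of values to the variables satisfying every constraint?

Satisfiable

The assignment x = 1, y = 5, z = 1, w = 3, v = 4 works:
  constraint 2 holds since z - x = 0.
  constraint 4 holds since w + y = 8.
The rest check out directly.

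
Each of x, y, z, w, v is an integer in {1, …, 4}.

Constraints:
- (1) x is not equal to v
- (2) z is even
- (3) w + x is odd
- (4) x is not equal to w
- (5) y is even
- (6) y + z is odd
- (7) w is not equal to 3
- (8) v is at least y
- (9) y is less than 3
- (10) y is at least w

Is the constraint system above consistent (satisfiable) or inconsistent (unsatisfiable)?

Unsatisfiable

Constraint 5 makes y even and constraint 2 makes z even, so y + z must be even. Constraint 6 says y + z is odd — contradiction.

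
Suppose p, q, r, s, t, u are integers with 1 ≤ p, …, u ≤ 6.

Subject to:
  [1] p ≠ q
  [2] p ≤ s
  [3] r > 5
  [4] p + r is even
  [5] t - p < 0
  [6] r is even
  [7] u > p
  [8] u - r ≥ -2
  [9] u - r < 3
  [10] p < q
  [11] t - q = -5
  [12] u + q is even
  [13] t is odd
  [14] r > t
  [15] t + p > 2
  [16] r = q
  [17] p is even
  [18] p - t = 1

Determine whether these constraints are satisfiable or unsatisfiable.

Satisfiable

Try p = 2, q = 6, r = 6, s = 5, t = 1, u = 6.
Check constraint 5: t - p = -1; constraint 8: u - r = 0. The remaining constraints are straightforward to verify.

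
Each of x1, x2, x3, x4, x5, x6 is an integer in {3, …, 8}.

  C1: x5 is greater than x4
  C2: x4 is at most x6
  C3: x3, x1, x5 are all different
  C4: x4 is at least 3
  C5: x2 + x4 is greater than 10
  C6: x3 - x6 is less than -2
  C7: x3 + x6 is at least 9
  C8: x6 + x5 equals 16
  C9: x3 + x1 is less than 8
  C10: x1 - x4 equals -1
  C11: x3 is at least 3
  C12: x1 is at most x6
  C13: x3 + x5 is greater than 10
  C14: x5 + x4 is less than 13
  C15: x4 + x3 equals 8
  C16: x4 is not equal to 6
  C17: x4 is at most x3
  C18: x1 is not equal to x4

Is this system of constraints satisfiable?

Setting (x1, x2, x3, x4, x5, x6) = (3, 8, 4, 4, 8, 8) satisfies everything: constraint 5: x2 + x4 = 12; constraint 6: x3 - x6 = -4; constraint 7: x3 + x6 = 12, and the others follow.

Satisfiable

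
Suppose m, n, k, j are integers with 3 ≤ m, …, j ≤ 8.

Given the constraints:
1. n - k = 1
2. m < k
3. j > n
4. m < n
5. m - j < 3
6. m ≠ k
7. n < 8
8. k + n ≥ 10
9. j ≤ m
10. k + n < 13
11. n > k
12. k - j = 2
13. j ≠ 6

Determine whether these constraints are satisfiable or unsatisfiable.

Unsatisfiable

Constraints 2, 3, 9, and 11 give n < j, j ≤ m, m < k, k < n. Chaining: n < j ≤ m < k < n, which forces n < n — impossible.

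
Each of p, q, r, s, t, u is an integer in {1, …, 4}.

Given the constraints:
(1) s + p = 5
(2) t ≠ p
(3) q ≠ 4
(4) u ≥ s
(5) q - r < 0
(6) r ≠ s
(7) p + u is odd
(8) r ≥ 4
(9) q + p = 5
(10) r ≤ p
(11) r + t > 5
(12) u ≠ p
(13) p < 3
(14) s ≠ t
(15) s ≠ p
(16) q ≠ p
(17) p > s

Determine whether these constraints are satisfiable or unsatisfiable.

Unsatisfiable

From constraints 8 and 10: p ≥ r and r ≥ 4, so p ≥ 4. From constraint 13: p ≤ 2. But 2 < 4, so no value of p works.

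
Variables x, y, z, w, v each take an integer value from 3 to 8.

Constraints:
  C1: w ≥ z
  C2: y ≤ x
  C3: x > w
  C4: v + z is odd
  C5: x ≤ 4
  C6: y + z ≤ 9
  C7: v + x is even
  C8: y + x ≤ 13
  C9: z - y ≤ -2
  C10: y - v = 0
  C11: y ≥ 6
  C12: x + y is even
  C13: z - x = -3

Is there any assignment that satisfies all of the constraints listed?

From constraint 11: y ≥ 6. From constraints 2 and 5: y ≤ x and x ≤ 4, so y ≤ 4. But 4 < 6, so no value of y works.

Unsatisfiable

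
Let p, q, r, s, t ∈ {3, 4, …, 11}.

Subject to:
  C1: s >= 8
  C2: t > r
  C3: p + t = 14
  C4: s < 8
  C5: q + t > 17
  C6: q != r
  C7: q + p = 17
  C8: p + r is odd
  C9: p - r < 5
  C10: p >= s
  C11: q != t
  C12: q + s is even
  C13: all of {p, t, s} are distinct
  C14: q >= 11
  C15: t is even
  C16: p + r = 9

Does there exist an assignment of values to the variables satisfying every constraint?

Unsatisfiable

From constraint 14: q ≥ 11. From constraints 1 and 10: p ≥ s ≥ 8. Hence q + p ≥ 19. But constraint 7 requires q + p = 17, and 17 < 19. Contradiction.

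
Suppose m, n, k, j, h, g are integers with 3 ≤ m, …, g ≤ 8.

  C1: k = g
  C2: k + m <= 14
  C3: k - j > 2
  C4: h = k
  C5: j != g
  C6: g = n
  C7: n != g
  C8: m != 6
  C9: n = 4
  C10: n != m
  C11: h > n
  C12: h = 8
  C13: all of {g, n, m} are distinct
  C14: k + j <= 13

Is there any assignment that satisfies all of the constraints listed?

Constraint 12 fixes h = 8 and constraint 9 fixes n = 4. Constraints 1, 4, and 6 give h = k = g = n, so h = n. But 8 ≠ 4 — contradiction.

Unsatisfiable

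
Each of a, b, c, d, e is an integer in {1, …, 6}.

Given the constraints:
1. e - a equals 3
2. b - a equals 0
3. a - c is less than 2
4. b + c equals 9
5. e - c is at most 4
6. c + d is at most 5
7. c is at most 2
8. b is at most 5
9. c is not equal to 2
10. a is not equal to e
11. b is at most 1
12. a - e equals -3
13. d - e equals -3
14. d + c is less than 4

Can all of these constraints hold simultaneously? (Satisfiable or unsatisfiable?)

Unsatisfiable

From constraint 8: b ≤ 5. From constraint 7: c ≤ 2. Hence b + c ≤ 7. But constraint 4 requires b + c = 9, and 9 > 7. Contradiction.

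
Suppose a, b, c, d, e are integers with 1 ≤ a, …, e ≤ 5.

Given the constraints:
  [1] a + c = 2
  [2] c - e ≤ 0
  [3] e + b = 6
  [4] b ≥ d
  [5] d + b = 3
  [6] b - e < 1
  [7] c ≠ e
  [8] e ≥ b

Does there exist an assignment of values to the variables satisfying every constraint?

Satisfiable

The assignment a = 1, b = 2, c = 1, d = 1, e = 4 works:
  constraint 1 holds since a + c = 2.
  constraint 2 holds since c - e = -3.
  constraint 3 holds since e + b = 6.
The rest check out directly.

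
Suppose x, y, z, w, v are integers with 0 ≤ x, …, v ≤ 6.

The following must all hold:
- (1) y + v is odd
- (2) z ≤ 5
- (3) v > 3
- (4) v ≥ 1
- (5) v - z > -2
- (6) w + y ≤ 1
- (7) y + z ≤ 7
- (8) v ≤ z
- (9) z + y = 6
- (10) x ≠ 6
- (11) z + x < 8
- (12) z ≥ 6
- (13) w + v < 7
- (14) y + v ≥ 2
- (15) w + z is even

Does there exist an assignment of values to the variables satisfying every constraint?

From constraint 12: z ≥ 6. From constraint 2: z ≤ 5. But 5 < 6, so no value of z works.

Unsatisfiable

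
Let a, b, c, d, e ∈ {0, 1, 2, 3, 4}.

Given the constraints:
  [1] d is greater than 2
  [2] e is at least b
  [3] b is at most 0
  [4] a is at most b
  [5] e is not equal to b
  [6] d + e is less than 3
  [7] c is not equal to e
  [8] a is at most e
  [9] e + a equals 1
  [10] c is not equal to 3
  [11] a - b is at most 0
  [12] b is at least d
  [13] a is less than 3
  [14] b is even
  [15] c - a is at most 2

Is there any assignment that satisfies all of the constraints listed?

From constraint 1: d ≥ 3. From constraints 3 and 12: d ≤ b and b ≤ 0, so d ≤ 0. But 0 < 3, so no value of d works.

Unsatisfiable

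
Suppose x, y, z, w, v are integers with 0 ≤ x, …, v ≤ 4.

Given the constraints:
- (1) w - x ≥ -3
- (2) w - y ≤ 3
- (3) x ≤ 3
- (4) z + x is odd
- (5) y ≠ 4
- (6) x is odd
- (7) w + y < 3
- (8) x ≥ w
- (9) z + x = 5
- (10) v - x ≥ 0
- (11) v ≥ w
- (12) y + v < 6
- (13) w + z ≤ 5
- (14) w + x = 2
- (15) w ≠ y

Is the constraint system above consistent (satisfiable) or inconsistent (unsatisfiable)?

Take x = 1, y = 0, z = 4, w = 1, v = 3. Then constraint 1: w - x = 0; constraint 2: w - y = 1, and every other listed constraint is also met.

Satisfiable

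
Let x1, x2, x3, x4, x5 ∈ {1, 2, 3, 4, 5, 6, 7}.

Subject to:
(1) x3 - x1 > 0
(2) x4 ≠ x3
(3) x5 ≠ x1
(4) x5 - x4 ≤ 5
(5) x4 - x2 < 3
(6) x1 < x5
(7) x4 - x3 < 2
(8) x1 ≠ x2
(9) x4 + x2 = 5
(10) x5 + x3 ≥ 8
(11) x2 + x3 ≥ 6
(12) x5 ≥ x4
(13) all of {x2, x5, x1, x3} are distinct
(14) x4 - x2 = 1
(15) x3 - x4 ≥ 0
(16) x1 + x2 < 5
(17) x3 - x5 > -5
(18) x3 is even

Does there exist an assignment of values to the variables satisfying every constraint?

Satisfiable

Setting (x1, x2, x3, x4, x5) = (1, 2, 4, 3, 7) satisfies everything: constraint 1: x3 - x1 = 3; constraint 4: x5 - x4 = 4, and the others follow.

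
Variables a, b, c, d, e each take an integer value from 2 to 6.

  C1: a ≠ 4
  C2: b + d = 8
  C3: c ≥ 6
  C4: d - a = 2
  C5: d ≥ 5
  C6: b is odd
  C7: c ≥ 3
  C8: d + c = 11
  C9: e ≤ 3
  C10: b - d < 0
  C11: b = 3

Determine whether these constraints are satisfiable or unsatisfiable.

One satisfying assignment is a = 3, b = 3, c = 6, d = 5, e = 3.
For the less obvious constraints — constraint 2: b + d = 8; constraint 4: d - a = 2; constraint 8: d + c = 11 — and the others hold by inspection.

Satisfiable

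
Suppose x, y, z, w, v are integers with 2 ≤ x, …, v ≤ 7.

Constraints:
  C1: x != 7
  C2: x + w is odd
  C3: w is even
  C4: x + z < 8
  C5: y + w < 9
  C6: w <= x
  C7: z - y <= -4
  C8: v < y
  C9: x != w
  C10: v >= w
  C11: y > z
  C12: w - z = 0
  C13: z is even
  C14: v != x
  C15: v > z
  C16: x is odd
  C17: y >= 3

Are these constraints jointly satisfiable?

Satisfiable

Take x = 5, y = 6, z = 2, w = 2, v = 3. Then constraint 4: x + z = 7; constraint 5: y + w = 8, and every other listed constraint is also met.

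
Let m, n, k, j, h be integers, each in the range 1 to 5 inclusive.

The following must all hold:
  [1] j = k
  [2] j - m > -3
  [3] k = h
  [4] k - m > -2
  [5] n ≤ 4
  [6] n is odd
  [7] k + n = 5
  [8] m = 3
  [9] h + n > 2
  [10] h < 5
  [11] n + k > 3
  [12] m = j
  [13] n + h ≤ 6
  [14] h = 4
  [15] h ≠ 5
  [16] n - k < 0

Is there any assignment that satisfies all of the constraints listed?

Unsatisfiable

Constraint 8 fixes m = 3 and constraint 14 fixes h = 4. Constraints 1, 3, and 12 give m = j = k = h, so m = h. But 3 ≠ 4 — contradiction.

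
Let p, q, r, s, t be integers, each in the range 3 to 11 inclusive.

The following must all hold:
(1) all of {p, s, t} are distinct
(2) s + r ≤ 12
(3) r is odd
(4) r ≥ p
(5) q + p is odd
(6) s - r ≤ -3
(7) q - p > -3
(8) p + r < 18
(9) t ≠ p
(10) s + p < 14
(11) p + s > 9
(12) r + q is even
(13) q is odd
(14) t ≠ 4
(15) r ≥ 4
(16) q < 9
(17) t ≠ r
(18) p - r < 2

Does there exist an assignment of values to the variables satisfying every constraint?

One satisfying assignment is p = 8, q = 7, r = 9, s = 3, t = 5.
For the less obvious constraints — constraint 2: s + r = 12; constraint 6: s - r = -6; constraint 7: q - p = -1 — and the others hold by inspection.

Satisfiable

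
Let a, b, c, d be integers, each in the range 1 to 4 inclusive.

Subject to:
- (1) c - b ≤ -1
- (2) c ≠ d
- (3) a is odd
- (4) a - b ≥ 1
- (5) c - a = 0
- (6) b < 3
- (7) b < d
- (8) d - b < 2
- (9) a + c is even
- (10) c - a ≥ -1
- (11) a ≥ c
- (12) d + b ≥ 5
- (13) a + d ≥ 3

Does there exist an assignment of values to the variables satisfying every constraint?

Constraints 1, 4, and 10 give b − c ≥ 1, c − a ≥ -1, a − b ≥ 1.
Adding all 3 inequalities: the left sides telescope to 0, and the right sides sum to 1 + (-1) + 1 = 1. So 0 ≥ 1, which is false.

Unsatisfiable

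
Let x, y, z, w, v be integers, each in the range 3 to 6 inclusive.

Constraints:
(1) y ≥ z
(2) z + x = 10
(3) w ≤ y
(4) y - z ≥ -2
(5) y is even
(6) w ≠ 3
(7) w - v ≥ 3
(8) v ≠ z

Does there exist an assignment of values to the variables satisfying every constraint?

Try x = 5, y = 6, z = 5, w = 6, v = 3.
Check constraint 2: z + x = 10; constraint 4: y - z = 1; constraint 7: w - v = 3. The remaining constraints are straightforward to verify.

Satisfiable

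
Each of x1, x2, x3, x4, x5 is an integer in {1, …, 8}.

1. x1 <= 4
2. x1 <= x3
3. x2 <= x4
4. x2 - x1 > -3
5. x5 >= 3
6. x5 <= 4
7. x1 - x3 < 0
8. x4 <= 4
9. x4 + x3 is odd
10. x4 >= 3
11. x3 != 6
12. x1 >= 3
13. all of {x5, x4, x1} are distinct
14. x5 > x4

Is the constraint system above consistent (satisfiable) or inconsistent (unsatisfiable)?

Constraints 1, 5, 6, 8, 10, and 12 confine each of x5, x4, x1 to the 2 values {3, 4}.
Constraint 13 requires all 3 of them to be distinct, but only 2 values are available — impossible by the pigeonhole principle.

Unsatisfiable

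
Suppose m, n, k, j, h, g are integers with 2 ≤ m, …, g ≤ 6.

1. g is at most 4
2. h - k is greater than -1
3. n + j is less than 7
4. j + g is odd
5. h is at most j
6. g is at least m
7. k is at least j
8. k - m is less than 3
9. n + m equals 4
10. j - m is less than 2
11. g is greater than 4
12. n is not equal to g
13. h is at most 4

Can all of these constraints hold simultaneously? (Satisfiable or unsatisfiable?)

From constraint 11: g ≥ 5. From constraint 1: g ≤ 4. But 4 < 5, so no value of g works.

Unsatisfiable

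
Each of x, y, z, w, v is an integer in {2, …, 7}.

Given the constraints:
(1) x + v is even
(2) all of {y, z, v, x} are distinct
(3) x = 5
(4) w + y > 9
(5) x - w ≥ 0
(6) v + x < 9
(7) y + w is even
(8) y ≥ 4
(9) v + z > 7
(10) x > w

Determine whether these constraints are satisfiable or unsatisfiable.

Satisfiable

Take x = 5, y = 7, z = 6, w = 3, v = 3. Then constraint 4: w + y = 10; constraint 5: x - w = 2, and every other listed constraint is also met.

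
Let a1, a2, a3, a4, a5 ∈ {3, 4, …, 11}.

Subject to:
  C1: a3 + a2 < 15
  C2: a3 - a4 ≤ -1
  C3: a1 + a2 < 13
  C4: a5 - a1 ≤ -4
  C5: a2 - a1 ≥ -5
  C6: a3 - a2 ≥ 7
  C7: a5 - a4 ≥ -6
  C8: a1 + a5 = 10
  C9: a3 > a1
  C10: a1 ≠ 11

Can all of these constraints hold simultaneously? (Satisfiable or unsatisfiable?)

Constraints 2, 4, 5, 6, and 7 give a3 − a2 ≥ 7, a2 − a1 ≥ -5, a1 − a5 ≥ 4, a5 − a4 ≥ -6, a4 − a3 ≥ 1.
Adding all 5 inequalities: the left sides telescope to 0, and the right sides sum to 7 + (-5) + 4 + (-6) + 1 = 1. So 0 ≥ 1, which is false.

Unsatisfiable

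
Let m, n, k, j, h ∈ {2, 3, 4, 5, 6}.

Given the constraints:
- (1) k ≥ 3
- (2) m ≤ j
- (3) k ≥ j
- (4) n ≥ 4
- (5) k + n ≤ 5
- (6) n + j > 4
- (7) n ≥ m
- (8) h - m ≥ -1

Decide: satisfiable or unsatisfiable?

From constraint 1: k ≥ 3. From constraint 4: n ≥ 4. Hence k + n ≥ 7. But constraint 5 requires k + n ≤ 5, and 5 < 7. Contradiction.

Unsatisfiable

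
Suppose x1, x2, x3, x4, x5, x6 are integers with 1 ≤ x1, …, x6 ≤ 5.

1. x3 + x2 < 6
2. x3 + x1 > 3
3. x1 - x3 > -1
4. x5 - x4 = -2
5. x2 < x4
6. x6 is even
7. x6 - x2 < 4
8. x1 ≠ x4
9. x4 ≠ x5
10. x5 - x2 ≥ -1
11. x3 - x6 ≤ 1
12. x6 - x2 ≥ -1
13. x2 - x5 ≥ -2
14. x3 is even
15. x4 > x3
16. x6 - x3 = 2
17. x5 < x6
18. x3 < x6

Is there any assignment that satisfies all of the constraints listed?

Setting (x1, x2, x3, x4, x5, x6) = (3, 2, 2, 4, 2, 4) satisfies everything: constraint 1: x3 + x2 = 4; constraint 2: x3 + x1 = 5; constraint 3: x1 - x3 = 1, and the others follow.

Satisfiable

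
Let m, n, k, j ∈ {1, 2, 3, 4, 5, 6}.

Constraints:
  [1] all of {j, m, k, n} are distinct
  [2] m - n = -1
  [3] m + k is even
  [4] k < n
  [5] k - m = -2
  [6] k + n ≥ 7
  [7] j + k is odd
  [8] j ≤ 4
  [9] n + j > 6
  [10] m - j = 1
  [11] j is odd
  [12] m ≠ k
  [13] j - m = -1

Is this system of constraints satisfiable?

Take m = 4, n = 5, k = 2, j = 3. Then constraint 2: m - n = -1; constraint 5: k - m = -2, and every other listed constraint is also met.

Satisfiable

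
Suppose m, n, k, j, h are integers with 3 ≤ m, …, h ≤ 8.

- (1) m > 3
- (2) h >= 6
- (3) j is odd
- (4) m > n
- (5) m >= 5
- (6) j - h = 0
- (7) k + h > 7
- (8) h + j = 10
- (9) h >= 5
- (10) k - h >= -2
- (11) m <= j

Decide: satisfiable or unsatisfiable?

From constraint 2: h ≥ 6. From constraints 5 and 11: j ≥ m ≥ 5. Hence h + j ≥ 11. But constraint 8 requires h + j = 10, and 10 < 11. Contradiction.

Unsatisfiable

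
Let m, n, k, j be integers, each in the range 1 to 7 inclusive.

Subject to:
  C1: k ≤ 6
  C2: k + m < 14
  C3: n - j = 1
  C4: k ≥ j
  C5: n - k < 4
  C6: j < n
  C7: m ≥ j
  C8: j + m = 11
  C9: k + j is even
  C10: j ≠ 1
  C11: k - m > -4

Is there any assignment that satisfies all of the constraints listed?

Take m = 6, n = 6, k = 5, j = 5. Then constraint 2: k + m = 11; constraint 3: n - j = 1, and every other listed constraint is also met.

Satisfiable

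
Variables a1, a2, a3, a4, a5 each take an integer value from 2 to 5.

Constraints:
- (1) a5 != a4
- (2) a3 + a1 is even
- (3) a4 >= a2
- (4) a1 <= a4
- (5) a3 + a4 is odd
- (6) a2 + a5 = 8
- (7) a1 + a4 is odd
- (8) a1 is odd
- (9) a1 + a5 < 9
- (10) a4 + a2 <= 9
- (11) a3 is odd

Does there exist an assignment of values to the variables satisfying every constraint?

Satisfiable

The assignment a1 = 3, a2 = 3, a3 = 3, a4 = 4, a5 = 5 works:
  constraint 6 holds since a2 + a5 = 8.
  constraint 9 holds since a1 + a5 = 8.
The rest check out directly.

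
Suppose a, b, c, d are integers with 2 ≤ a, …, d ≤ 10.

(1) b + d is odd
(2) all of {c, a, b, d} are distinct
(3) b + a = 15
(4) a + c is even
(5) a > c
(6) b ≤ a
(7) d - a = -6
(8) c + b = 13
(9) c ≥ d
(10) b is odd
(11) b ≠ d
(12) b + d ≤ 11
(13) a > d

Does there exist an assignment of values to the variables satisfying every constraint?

Take a = 8, b = 7, c = 6, d = 2. Then constraint 3: b + a = 15; constraint 7: d - a = -6; constraint 8: c + b = 13, and every other listed constraint is also met.

Satisfiable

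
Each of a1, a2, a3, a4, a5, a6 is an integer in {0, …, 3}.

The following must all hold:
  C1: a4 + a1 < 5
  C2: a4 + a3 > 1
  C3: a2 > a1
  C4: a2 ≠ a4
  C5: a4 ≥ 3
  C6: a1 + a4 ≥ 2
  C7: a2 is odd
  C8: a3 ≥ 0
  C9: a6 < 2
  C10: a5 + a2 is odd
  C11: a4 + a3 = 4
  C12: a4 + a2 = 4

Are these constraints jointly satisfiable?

One satisfying assignment is a1 = 0, a2 = 1, a3 = 1, a4 = 3, a5 = 0, a6 = 1.
For the less obvious constraints — constraint 1: a4 + a1 = 3; constraint 2: a4 + a3 = 4; constraint 6: a1 + a4 = 3 — and the others hold by inspection.

Satisfiable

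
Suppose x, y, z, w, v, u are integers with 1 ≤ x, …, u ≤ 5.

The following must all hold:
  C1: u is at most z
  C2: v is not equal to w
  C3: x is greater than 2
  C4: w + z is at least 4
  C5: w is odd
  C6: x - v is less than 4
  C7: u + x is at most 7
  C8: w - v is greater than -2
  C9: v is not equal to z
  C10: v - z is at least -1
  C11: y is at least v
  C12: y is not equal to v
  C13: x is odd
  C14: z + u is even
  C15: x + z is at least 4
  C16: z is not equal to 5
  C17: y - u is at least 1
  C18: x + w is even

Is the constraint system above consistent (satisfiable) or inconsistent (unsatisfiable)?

Satisfiable

The assignment x = 5, y = 3, z = 1, w = 3, v = 2, u = 1 works:
  constraint 4 holds since w + z = 4.
  constraint 6 holds since x - v = 3.
  constraint 7 holds since u + x = 6.
The rest check out directly.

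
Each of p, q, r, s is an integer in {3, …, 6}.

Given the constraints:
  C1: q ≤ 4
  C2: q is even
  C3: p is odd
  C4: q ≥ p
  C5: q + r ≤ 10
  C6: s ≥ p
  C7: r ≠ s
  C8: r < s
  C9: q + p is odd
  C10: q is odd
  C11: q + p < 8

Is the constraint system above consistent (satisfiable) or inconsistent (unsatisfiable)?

Constraint 10 makes q odd and constraint 3 makes p odd, so q + p must be even. Constraint 9 says q + p is odd — contradiction.

Unsatisfiable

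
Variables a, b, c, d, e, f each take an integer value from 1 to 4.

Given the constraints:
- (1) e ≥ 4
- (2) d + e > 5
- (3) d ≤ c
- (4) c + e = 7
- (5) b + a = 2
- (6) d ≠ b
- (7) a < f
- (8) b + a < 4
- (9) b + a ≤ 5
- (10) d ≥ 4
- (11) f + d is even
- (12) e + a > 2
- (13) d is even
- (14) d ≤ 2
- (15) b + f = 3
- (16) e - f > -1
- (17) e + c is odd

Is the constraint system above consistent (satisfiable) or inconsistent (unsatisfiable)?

From constraints 3 and 10: c ≥ d ≥ 4. From constraint 1: e ≥ 4. Hence c + e ≥ 8. But constraint 4 requires c + e = 7, and 7 < 8. Contradiction.

Unsatisfiable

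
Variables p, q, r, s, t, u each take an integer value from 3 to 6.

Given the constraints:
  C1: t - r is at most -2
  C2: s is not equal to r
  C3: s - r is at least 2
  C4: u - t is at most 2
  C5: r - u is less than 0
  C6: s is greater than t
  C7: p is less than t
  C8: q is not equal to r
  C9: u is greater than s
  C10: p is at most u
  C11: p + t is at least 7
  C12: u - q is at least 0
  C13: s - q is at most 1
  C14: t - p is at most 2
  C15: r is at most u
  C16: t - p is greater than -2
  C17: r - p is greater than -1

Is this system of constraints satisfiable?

Unsatisfiable

Constraints 1, 3, 4, 12, and 13 give q − s ≥ -1, s − r ≥ 2, r − t ≥ 2, t − u ≥ -2, u − q ≥ 0.
Adding all 5 inequalities: the left sides telescope to 0, and the right sides sum to (-1) + 2 + 2 + (-2) + 0 = 1. So 0 ≥ 1, which is false.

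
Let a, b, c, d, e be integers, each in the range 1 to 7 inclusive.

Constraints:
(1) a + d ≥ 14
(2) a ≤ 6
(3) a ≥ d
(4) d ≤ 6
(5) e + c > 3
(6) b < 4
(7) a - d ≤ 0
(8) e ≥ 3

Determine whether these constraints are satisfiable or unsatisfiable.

Unsatisfiable

From constraint 2: a ≤ 6. From constraint 4: d ≤ 6. Hence a + d ≤ 12. But constraint 1 requires a + d ≥ 14, and 14 > 12. Contradiction.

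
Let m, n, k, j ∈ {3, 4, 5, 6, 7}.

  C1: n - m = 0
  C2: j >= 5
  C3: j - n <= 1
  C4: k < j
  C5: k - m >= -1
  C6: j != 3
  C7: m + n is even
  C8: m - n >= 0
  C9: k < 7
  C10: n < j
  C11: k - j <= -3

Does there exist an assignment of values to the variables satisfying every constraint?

Constraints 3, 5, 8, and 11 give k − m ≥ -1, m − n ≥ 0, n − j ≥ -1, j − k ≥ 3.
Adding all 4 inequalities: the left sides telescope to 0, and the right sides sum to (-1) + 0 + (-1) + 3 = 1. So 0 ≥ 1, which is false.

Unsatisfiable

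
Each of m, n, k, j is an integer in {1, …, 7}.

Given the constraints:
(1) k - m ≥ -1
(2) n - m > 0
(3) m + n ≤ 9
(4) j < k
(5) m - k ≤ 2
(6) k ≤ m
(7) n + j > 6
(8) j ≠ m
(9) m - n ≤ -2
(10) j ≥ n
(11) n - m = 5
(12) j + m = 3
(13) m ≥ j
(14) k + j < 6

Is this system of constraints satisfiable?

Constraints 2, 4, 6, and 10 give k ≤ m, m < n, n ≤ j, j < k. Chaining: k ≤ m < n ≤ j < k, which forces k < k — impossible.

Unsatisfiable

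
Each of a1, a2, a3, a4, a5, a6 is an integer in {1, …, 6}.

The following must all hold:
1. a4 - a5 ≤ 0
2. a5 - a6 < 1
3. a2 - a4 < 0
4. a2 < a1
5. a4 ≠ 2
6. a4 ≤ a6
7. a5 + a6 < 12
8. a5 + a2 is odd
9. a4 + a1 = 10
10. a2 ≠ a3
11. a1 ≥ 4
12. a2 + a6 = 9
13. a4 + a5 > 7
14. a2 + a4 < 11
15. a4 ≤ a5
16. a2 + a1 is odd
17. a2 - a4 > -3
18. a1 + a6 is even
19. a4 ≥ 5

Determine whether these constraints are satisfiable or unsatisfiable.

Satisfiable

The assignment a1 = 5, a2 = 4, a3 = 5, a4 = 5, a5 = 5, a6 = 5 works:
  constraint 1 holds since a4 - a5 = 0.
  constraint 2 holds since a5 - a6 = 0.
  constraint 3 holds since a2 - a4 = -1.
The rest check out directly.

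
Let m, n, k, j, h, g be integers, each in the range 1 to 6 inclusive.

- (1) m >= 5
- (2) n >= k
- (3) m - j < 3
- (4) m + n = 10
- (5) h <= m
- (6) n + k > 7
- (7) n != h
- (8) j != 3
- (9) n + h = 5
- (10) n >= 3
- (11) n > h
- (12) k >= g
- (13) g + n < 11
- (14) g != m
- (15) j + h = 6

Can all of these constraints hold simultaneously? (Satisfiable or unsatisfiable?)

Satisfiable

The assignment m = 6, n = 4, k = 4, j = 5, h = 1, g = 4 works:
  constraint 3 holds since m - j = 1.
  constraint 4 holds since m + n = 10.
The rest check out directly.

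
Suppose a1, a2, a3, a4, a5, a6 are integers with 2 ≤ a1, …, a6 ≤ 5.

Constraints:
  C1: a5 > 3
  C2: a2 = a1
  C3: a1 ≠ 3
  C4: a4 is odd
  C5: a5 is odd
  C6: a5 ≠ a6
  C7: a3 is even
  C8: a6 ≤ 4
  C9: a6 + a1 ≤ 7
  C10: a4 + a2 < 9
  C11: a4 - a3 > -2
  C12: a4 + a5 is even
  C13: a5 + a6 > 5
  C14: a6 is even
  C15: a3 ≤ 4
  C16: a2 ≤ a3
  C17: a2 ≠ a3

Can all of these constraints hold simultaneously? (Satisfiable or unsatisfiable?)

Try a1 = 2, a2 = 2, a3 = 4, a4 = 5, a5 = 5, a6 = 2.
Check constraint 9: a6 + a1 = 4; constraint 10: a4 + a2 = 7. The remaining constraints are straightforward to verify.

Satisfiable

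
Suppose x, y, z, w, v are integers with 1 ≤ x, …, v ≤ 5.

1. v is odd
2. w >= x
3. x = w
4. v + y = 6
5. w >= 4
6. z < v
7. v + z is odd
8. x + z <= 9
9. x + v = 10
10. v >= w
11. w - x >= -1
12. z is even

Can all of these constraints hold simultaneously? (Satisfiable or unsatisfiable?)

Satisfiable

Take x = 5, y = 1, z = 2, w = 5, v = 5. Then constraint 4: v + y = 6; constraint 8: x + z = 7, and every other listed constraint is also met.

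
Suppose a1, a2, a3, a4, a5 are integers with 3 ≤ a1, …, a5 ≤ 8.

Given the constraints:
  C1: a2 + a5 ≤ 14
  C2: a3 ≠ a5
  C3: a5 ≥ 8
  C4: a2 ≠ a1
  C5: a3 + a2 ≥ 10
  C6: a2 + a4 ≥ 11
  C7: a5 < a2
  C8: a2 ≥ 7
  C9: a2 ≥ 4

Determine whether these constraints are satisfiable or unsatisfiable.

Unsatisfiable

From constraint 8: a2 ≥ 7. From constraint 3: a5 ≥ 8. Hence a2 + a5 ≥ 15. But constraint 1 requires a2 + a5 ≤ 14, and 14 < 15. Contradiction.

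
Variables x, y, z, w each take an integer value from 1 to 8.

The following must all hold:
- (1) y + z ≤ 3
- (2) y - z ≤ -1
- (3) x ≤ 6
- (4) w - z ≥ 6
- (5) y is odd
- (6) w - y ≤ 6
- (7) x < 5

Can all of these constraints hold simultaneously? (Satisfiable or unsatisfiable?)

Unsatisfiable

Constraints 2, 4, and 6 give w − z ≥ 6, z − y ≥ 1, y − w ≥ -6.
Adding all 3 inequalities: the left sides telescope to 0, and the right sides sum to 6 + 1 + (-6) = 1. So 0 ≥ 1, which is false.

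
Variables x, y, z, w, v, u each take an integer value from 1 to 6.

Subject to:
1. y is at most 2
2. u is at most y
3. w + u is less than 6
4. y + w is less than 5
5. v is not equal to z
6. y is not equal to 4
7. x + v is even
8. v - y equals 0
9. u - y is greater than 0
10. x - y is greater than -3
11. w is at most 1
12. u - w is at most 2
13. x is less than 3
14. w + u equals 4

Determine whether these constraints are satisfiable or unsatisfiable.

Unsatisfiable

From constraint 11: w ≤ 1. From constraints 1 and 2: u ≤ y ≤ 2. Hence w + u ≤ 3. But constraint 14 requires w + u = 4, and 4 > 3. Contradiction.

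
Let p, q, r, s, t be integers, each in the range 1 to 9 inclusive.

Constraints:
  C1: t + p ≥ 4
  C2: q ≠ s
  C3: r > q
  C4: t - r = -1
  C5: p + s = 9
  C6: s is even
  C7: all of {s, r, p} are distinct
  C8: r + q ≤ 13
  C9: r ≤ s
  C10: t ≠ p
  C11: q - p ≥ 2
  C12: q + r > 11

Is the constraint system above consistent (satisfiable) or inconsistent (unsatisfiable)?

Satisfiable

The assignment p = 1, q = 5, r = 7, s = 8, t = 6 works:
  constraint 1 holds since t + p = 7.
  constraint 4 holds since t - r = -1.
  constraint 5 holds since p + s = 9.
The rest check out directly.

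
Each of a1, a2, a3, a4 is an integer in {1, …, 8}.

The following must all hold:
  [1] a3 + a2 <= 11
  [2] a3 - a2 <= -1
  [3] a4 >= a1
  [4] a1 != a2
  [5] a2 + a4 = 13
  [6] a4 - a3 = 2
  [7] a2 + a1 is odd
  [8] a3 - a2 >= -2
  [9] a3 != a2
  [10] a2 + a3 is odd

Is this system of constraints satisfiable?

Satisfiable

One satisfying assignment is a1 = 7, a2 = 6, a3 = 5, a4 = 7.
For the less obvious constraints — constraint 1: a3 + a2 = 11; constraint 2: a3 - a2 = -1; constraint 5: a2 + a4 = 13 — and the others hold by inspection.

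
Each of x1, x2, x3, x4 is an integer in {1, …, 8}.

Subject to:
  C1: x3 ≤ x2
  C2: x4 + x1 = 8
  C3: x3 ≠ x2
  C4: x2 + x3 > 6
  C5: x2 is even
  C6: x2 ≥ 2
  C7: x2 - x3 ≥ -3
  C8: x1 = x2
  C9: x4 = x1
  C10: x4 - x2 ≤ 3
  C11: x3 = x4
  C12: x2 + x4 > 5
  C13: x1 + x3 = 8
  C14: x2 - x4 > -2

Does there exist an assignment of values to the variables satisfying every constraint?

Unsatisfiable

From constraints 8, 9, and 11, x3 = x4 = x1 = x2, so x3 = x2. But constraint 3 says x3 ≠ x2. Contradiction.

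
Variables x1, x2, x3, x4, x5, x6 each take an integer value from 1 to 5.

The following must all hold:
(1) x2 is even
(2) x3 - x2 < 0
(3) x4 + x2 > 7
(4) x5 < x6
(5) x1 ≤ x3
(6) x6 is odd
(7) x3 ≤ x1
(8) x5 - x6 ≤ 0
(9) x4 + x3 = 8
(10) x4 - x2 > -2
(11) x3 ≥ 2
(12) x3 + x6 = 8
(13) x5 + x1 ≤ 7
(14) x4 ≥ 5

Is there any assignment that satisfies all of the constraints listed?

Satisfiable

Setting (x1, x2, x3, x4, x5, x6) = (3, 4, 3, 5, 2, 5) satisfies everything: constraint 2: x3 - x2 = -1; constraint 3: x4 + x2 = 9; constraint 8: x5 - x6 = -3, and the others follow.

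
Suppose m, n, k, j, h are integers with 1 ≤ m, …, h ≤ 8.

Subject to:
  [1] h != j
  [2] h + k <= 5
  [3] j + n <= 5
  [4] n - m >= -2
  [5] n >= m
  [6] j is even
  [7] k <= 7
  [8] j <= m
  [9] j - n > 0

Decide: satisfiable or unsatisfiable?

Unsatisfiable

Constraints 5, 8, and 9 give n < j, j ≤ m, m ≤ n. Chaining: n < j ≤ m ≤ n, which forces n < n — impossible.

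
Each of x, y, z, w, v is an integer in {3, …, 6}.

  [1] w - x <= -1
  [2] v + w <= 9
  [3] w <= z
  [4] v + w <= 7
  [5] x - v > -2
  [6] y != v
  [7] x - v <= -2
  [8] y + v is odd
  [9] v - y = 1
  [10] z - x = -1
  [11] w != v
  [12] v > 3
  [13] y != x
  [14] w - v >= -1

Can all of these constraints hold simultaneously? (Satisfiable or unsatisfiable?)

Constraints 1, 7, and 14 give x − w ≥ 1, w − v ≥ -1, v − x ≥ 2.
Adding all 3 inequalities: the left sides telescope to 0, and the right sides sum to 1 + (-1) + 2 = 2. So 0 ≥ 2, which is false.

Unsatisfiable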